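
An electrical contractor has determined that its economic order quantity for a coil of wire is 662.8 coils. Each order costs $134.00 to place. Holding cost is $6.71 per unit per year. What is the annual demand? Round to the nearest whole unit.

D ≈ 10,999 coils per year

The basic EOQ model gives Q* = √(2DS/H); rearrange for the unknown.
From Q* = √(2DS/H): D = Q*²H / (2S) = 662.8² × 6.71 / (2 × 134) = 10998.988.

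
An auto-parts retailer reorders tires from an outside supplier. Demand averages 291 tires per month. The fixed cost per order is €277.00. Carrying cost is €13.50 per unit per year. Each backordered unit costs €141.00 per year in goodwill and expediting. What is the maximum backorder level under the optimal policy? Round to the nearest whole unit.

S* ≈ 35 tires

Annual demand D = 291 × 12 = 3,492.
With planned backorders, Q* = √(2DS/H) · √((H+B)/B).
√(2DS/H) = √(2 × 3,492 × 277 / 13.5) = 378.552.
√((H+B)/B) = √((13.5+141)/141) = 1.0468.
Q* ≈ 396.260.
S* = Q* · H/(H+B) = 396.260 × 13.5/154.5 ≈ 34.625.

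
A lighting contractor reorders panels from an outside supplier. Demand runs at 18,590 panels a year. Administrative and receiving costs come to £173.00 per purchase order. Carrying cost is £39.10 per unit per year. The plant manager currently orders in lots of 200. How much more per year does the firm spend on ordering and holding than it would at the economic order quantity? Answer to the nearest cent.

EOQ = √(2DS/H) = √(2 × 18,590 × 173 / 39.1) ≈ 405.59.
Cost at Q* = (D/Q*)S + (Q*/2)H = √(2DSH) ≈ £15,858.65.
Cost at Q = 200: (18,590/200)×173 + (200/2)×39.1 = £16,080.35 + £3,910.00 = £19,990.35.
Excess = £19,990.35 − £15,858.65 = £4,131.70.

Extra cost ≈ £4,131.70 per year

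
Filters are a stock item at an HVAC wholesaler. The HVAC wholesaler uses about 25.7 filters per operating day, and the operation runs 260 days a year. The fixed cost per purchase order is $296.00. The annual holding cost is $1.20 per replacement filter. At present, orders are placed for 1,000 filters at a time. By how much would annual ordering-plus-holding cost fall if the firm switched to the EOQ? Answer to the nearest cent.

Annual demand D = 25.7 × 260 = 6,682.
EOQ = √(2DS/H) = √(2 × 6,682 × 296 / 1.2) ≈ 1815.61.
Cost at Q* = (D/Q*)S + (Q*/2)H = √(2DSH) ≈ $2,178.74.
Cost at Q = 1,000: (6,682/1,000)×296 + (1,000/2)×1.2 = $1,977.87 + $600.00 = $2,577.87.
Excess = $2,577.87 − $2,178.74 = $399.14.

Extra cost ≈ $399.14 per year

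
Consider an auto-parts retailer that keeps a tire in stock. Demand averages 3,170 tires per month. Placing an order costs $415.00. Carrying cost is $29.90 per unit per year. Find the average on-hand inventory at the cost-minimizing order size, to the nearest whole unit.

Annual demand D = 3,170 × 12 = 38,040.
The optimal lot size = √(2DS/H) = √(2 × 38,040 × 415 / 29.9) ≈ 1027.60.
Average inventory = Q*/2 ≈ 1027.60 / 2 = 513.800.

Average inventory ≈ 514 tires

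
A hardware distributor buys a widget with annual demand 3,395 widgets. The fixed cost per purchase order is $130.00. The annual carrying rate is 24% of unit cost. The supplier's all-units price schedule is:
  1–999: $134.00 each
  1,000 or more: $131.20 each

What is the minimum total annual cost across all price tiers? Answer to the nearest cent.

Holding cost per unit per year at price C is H = 0.24·C.
Evaluate total cost at each tier's feasible EOQ or, if the EOQ is below the tier, at the tier's minimum quantity.
EOQ at $134.00 = 165.7 (feasible in tier 1): TC = 3,395×$134.00 + (3,395/165.7)×130 + (165.7/2)×0.24×$134.00 = $460,258.00.
EOQ at $131.20 = 167.4 < 1000, so use break Q=1000: TC = 3,395×$131.20 + (3,395/1000.0)×130 + (1000.0/2)×0.24×$131.20 = $461,609.35.
Lowest total cost among the candidates is at Q = 165.7.

TC* ≈ $460,258.00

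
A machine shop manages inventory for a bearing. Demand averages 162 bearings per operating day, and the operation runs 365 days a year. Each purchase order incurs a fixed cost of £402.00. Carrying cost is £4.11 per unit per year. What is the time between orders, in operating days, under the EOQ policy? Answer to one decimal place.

Annual demand D = 162 × 365 = 59,130.
The optimal lot size = √(2DS/H) = √(2 × 59,130 × 402 / 4.11) ≈ 3401.03.
Cycle time = Q*/D × 365 = 3401.03 / 59,130 × 365 ≈ 20.994 days.

T ≈ 21.0 days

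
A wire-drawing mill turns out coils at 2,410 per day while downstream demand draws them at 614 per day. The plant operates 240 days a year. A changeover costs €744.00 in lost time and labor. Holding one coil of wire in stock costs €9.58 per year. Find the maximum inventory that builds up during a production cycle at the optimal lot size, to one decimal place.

I_max ≈ 4,130.0 coils

Annual demand D = 614 × 240 = 147,360.
Production build-up factor (1 − d/p) = 1 − 614/2,410 = 0.7452.
Q* = √(2DS / (H(1 − d/p))) = √(2 × 147,360 × 744 / (9.58 × 0.7452)).
= √(219,271,680 / 7.1393) ≈ 5541.966.
Maximum inventory = Q*(1 − d/p) = 5541.966 × 0.7452 ≈ 4130.030.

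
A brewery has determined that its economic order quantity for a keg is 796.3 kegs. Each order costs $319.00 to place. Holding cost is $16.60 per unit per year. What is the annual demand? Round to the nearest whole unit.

The basic EOQ model gives Q* = √(2DS/H); rearrange for the unknown.
From Q* = √(2DS/H): D = Q*²H / (2S) = 796.3² × 16.6 / (2 × 319) = 16498.362.

D ≈ 16,498 kegs per year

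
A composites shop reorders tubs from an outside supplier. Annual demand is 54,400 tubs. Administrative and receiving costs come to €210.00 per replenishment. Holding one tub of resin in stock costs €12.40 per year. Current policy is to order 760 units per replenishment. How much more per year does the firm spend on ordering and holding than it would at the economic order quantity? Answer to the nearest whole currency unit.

EOQ = √(2DS/H) = √(2 × 54,400 × 210 / 12.4) ≈ 1357.42.
Cost at Q* = (D/Q*)S + (Q*/2)H = √(2DSH) ≈ €16,831.97.
Cost at Q = 760: (54,400/760)×210 + (760/2)×12.4 = €15,031.58 + €4,712.00 = €19,743.58.
Excess = €19,743.58 − €16,831.97 = €2,911.61.

Extra cost ≈ €2,912 per year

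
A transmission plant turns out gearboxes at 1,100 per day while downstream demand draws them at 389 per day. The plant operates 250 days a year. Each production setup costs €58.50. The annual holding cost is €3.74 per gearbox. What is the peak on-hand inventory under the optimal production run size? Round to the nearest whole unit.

I_max ≈ 1,402 gearboxes

Annual demand D = 389 × 250 = 97,250.
Production build-up factor (1 − d/p) = 1 − 389/1,100 = 0.6464.
Q* = √(2DS / (H(1 − d/p))) = √(2 × 97,250 × 58.5 / (3.74 × 0.6464)).
= √(11,378,250 / 2.4174) ≈ 2169.519.
Maximum inventory = Q*(1 − d/p) = 2169.519 × 0.6464 ≈ 1402.298.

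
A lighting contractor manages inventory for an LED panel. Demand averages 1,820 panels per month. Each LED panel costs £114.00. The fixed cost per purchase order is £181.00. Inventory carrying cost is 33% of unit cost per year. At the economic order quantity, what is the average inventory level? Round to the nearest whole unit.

Annual demand D = 1,820 × 12 = 21,840.
Holding cost H = 0.33 × £114.00 = £37.6200 per unit per year.
Q* = √(2DS/H) = √(2 × 21,840 × 181 / 37.62) ≈ 458.43.
Average inventory = Q*/2 ≈ 458.43 / 2 = 229.214.

Average inventory ≈ 229 panels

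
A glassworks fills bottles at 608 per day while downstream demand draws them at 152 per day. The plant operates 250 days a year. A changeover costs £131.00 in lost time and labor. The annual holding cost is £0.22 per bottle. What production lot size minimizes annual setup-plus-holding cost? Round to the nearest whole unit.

Q* ≈ 7,768 bottles

Annual demand D = 152 × 250 = 38,000.
Production build-up factor (1 − d/p) = 1 − 152/608 = 0.7500.
Q* = √(2DS / (H(1 − d/p))) = √(2 × 38,000 × 131 / (0.22 × 0.7500)).
= √(9,956,000 / 0.165) ≈ 7767.844.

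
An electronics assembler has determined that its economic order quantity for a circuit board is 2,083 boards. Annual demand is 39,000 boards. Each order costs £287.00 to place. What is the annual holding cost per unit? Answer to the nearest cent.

Invert the EOQ relation Q*² = 2DS/H.
From Q* = √(2DS/H): H = 2DS / Q*² = 2 × 39,000 × 287 / 2,083² = 5.1594.

H ≈ £5.16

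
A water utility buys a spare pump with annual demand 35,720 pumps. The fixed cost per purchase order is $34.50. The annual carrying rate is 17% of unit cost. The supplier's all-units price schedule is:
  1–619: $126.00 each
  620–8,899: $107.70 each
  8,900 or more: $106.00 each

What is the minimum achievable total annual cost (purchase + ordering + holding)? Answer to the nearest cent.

Holding cost per unit per year at price C is H = 0.17·C.
For each price level, check whether its EOQ is feasible; otherwise the best quantity at that price is the breakpoint.
EOQ at $126.00 = 339.2 (feasible in tier 1): TC = 35,720×$126.00 + (35,720/339.2)×34.5 + (339.2/2)×0.17×$126.00 = $4,507,985.91.
EOQ at $107.70 = 366.9 < 620, so use break Q=620: TC = 35,720×$107.70 + (35,720/620.0)×34.5 + (620.0/2)×0.17×$107.70 = $3,854,707.44.
EOQ at $106.00 = 369.8 < 8900, so use break Q=8900: TC = 35,720×$106.00 + (35,720/8900.0)×34.5 + (8900.0/2)×0.17×$106.00 = $3,866,647.47.
Lowest total cost among the candidates is at Q = 620.0.

TC* ≈ $3,854,707.44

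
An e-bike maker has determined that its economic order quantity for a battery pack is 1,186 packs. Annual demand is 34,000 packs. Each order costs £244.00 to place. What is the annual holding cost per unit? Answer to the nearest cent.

Squaring Q* = √(2DS/H) gives Q*² = 2DS/H.
From Q* = √(2DS/H): H = 2DS / Q*² = 2 × 34,000 × 244 / 1,186² = 11.7959.

H ≈ £11.80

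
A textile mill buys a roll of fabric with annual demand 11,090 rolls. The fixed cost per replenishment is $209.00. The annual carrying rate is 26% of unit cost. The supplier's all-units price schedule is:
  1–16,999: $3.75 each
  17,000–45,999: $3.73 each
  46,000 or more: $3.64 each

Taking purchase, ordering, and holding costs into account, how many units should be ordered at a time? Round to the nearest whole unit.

Holding cost per unit per year at price C is H = 0.26·C.
For each price level, check whether its EOQ is feasible; otherwise the best quantity at that price is the breakpoint.
EOQ at $3.75 = 2180.5 (feasible in tier 1): TC = 11,090×$3.75 + (11,090/2180.5)×209 + (2180.5/2)×0.26×$3.75 = $43,713.47.
EOQ at $3.73 = 2186.3 < 17000, so use break Q=17000: TC = 11,090×$3.73 + (11,090/17000.0)×209 + (17000.0/2)×0.26×$3.73 = $49,745.34.
EOQ at $3.64 = 2213.2 < 46000, so use break Q=46000: TC = 11,090×$3.64 + (11,090/46000.0)×209 + (46000.0/2)×0.26×$3.64 = $62,185.19.
Lowest total cost is $43,713.47 at Q = 2180.5.

Q* ≈ 2,180 rolls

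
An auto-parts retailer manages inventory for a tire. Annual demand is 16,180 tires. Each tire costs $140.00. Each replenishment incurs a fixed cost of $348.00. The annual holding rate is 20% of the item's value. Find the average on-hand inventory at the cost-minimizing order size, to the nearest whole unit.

Holding cost H = 0.20 × $140.00 = $28.0000 per unit per year.
Q* = √(2DS/H) = √(2 × 16,180 × 348 / 28) ≈ 634.18.
Average inventory = Q*/2 ≈ 634.18 / 2 = 317.092.

Average inventory ≈ 317 tires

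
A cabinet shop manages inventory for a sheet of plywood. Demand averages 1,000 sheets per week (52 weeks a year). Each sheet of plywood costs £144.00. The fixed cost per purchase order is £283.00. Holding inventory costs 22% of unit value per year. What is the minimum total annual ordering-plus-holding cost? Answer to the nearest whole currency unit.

TC* ≈ £30,535

Annual demand D = 1,000 × 52 = 52,000.
Holding cost H = 0.22 × £144.00 = £31.6800 per unit per year.
EOQ = √(2DS/H) = √(2 × 52,000 × 283 / 31.68) ≈ 963.87.
At Q*, ordering cost (D/Q*)S equals holding cost (Q*/2)H, each = √(DSH/2).
Minimum total = √(2DSH) = √(2 × 52,000 × 283 × 31.68) ≈ 30535.320.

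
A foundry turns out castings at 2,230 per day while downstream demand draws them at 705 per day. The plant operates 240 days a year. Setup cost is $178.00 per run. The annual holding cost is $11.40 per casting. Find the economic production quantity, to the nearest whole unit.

Annual demand D = 705 × 240 = 169,200.
Production build-up factor (1 − d/p) = 1 − 705/2,230 = 0.6839.
Q* = √(2DS / (H(1 − d/p))) = √(2 × 169,200 × 178 / (11.4 × 0.6839)).
= √(60,235,200 / 7.796) ≈ 2779.651.

Q* ≈ 2,780 castings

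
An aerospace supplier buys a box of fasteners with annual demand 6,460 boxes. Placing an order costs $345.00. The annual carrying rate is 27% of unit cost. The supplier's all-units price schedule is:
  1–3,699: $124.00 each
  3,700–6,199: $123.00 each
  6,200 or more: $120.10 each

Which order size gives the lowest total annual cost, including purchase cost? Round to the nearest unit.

Holding cost per unit per year at price C is H = 0.27·C.
For each price level, check whether its EOQ is feasible; otherwise the best quantity at that price is the breakpoint.
EOQ at $124.00 = 364.9 (feasible in tier 1): TC = 6,460×$124.00 + (6,460/364.9)×345 + (364.9/2)×0.27×$124.00 = $813,256.13.
EOQ at $123.00 = 366.4 < 3700, so use break Q=3700: TC = 6,460×$123.00 + (6,460/3700.0)×345 + (3700.0/2)×0.27×$123.00 = $856,620.85.
EOQ at $120.10 = 370.8 < 6200, so use break Q=6200: TC = 6,460×$120.10 + (6,460/6200.0)×345 + (6200.0/2)×0.27×$120.10 = $876,729.17.
Lowest total cost is $813,256.13 at Q = 364.9.

Q* ≈ 365 boxes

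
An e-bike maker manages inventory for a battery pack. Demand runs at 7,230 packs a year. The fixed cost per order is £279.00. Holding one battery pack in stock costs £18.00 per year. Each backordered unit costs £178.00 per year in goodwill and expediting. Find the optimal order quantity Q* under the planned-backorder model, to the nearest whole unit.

Q* ≈ 497 packs

With planned backorders, Q* = √(2DS/H) · √((H+B)/B).
√(2DS/H) = √(2 × 7,230 × 279 / 18) = 473.424.
√((H+B)/B) = √((18+178)/178) = 1.0493.
Q* ≈ 496.784.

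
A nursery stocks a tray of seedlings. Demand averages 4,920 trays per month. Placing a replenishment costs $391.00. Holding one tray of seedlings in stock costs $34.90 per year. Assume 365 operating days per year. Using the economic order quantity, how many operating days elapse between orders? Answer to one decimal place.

Annual demand D = 4,920 × 12 = 59,040.
The optimal lot size = √(2DS/H) = √(2 × 59,040 × 391 / 34.9) ≈ 1150.17.
Cycle time = Q*/D × 365 = 1150.17 / 59,040 × 365 ≈ 7.111 days.

T ≈ 7.1 days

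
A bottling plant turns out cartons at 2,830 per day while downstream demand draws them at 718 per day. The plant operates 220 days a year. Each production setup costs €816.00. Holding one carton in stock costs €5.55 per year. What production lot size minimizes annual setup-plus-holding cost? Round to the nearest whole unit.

Annual demand D = 718 × 220 = 157,960.
Production build-up factor (1 − d/p) = 1 − 718/2,830 = 0.7463.
Q* = √(2DS / (H(1 − d/p))) = √(2 × 157,960 × 816 / (5.55 × 0.7463)).
= √(257,790,720 / 4.1419) ≈ 7889.208.

Q* ≈ 7,889 cartons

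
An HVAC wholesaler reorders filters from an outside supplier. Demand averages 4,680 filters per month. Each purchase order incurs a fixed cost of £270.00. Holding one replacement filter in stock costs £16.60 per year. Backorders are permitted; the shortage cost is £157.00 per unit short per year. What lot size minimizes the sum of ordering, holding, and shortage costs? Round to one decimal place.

Annual demand D = 4,680 × 12 = 56,160.
With planned backorders, Q* = √(2DS/H) · √((H+B)/B).
√(2DS/H) = √(2 × 56,160 × 270 / 16.6) = 1351.626.
√((H+B)/B) = √((16.6+157)/157) = 1.0515.
Q* ≈ 1421.286.

Q* ≈ 1,421.3 filters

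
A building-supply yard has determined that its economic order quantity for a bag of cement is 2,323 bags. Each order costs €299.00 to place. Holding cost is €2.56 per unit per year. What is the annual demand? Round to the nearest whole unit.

Squaring Q* = √(2DS/H) gives Q*² = 2DS/H.
From Q* = √(2DS/H): D = Q*²H / (2S) = 2,323² × 2.56 / (2 × 299) = 23101.342.

D ≈ 23,101 bags per year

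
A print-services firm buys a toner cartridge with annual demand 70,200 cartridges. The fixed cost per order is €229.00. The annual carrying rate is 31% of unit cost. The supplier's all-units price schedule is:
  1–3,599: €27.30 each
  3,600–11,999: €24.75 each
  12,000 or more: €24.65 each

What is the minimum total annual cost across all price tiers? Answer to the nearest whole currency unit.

TC* ≈ €1,755,726

Holding cost per unit per year at price C is H = 0.31·C.
Candidates are each tier's EOQ (if it falls in that tier) and each price-break quantity.
EOQ at €27.30 = 1949.1 (feasible in tier 1): TC = 70,200×€27.30 + (70,200/1949.1)×229 + (1949.1/2)×0.31×€27.30 = €1,932,955.42.
EOQ at €24.75 = 2047.1 < 3600, so use break Q=3600: TC = 70,200×€24.75 + (70,200/3600.0)×229 + (3600.0/2)×0.31×€24.75 = €1,755,726.00.
EOQ at €24.65 = 2051.2 < 12000, so use break Q=12000: TC = 70,200×€24.65 + (70,200/12000.0)×229 + (12000.0/2)×0.31×€24.65 = €1,777,618.65.
Lowest total cost among the candidates is at Q = 3600.0.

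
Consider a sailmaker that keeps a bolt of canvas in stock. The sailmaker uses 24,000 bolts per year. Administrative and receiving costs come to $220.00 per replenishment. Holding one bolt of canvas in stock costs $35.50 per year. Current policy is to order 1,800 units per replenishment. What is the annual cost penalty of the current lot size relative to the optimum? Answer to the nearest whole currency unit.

Extra cost ≈ $15,522 per year

EOQ = √(2DS/H) = √(2 × 24,000 × 220 / 35.5) ≈ 545.40.
Cost at Q* = (D/Q*)S + (Q*/2)H = √(2DSH) ≈ $19,361.82.
Cost at Q = 1,800: (24,000/1,800)×220 + (1,800/2)×35.5 = $2,933.33 + $31,950.00 = $34,883.33.
Excess = $34,883.33 − $19,361.82 = $15,521.52.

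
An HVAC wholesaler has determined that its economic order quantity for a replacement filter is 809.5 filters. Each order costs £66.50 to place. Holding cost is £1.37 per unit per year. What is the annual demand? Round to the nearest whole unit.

The basic EOQ model gives Q* = √(2DS/H); rearrange for the unknown.
From Q* = √(2DS/H): D = Q*²H / (2S) = 809.5² × 1.37 / (2 × 66.5) = 6749.982.

D ≈ 6,750 filters per year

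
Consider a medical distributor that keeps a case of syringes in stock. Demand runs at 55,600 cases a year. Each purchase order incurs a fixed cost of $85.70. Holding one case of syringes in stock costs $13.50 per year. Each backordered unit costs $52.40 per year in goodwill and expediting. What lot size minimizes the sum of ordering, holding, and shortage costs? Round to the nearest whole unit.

With planned backorders, Q* = √(2DS/H) · √((H+B)/B).
√(2DS/H) = √(2 × 55,600 × 85.7 / 13.5) = 840.187.
√((H+B)/B) = √((13.5+52.4)/52.4) = 1.1214.
Q* ≈ 942.221.

Q* ≈ 942 cases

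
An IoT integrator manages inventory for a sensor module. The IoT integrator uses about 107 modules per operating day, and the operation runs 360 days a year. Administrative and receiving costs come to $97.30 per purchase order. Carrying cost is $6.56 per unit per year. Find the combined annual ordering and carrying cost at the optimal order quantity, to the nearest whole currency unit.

Annual demand D = 107 × 360 = 38,520.
The optimal lot size = √(2DS/H) = √(2 × 38,520 × 97.3 / 6.56) ≈ 1068.96.
At Q*, ordering cost (D/Q*)S equals holding cost (Q*/2)H, each = √(DSH/2).
Minimum total = √(2DSH) = √(2 × 38,520 × 97.3 × 6.56) ≈ 7012.397.

TC* ≈ $7,012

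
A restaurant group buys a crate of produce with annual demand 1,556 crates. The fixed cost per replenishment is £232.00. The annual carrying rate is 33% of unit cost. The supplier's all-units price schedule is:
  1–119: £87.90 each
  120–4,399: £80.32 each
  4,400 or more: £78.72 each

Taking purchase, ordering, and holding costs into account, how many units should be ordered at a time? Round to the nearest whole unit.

Holding cost per unit per year at price C is H = 0.33·C.
For each price level, check whether its EOQ is feasible; otherwise the best quantity at that price is the breakpoint.
Tier 1 (£87.90): EOQ = 157.8 exceeds tier's upper bound 119, so this tier is dominated.
EOQ at £80.32 = 165.0 (feasible in tier 2): TC = 1,556×£80.32 + (1,556/165.0)×232 + (165.0/2)×0.33×£80.32 = £129,352.46.
EOQ at £78.72 = 166.7 < 4400, so use break Q=4400: TC = 1,556×£78.72 + (1,556/4400.0)×232 + (4400.0/2)×0.33×£78.72 = £179,721.08.
Lowest total cost is £129,352.46 at Q = 165.0.

Q* ≈ 165 crates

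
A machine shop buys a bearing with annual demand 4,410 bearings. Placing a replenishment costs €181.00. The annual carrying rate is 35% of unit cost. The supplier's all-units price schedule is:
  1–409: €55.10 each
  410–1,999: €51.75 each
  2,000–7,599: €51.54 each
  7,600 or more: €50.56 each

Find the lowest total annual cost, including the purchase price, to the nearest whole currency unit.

Holding cost per unit per year at price C is H = 0.35·C.
Candidates are each tier's EOQ (if it falls in that tier) and each price-break quantity.
EOQ at €55.10 = 287.7 (feasible in tier 1): TC = 4,410×€55.10 + (4,410/287.7)×181 + (287.7/2)×0.35×€55.10 = €248,539.60.
EOQ at €51.75 = 296.9 < 410, so use break Q=410: TC = 4,410×€51.75 + (4,410/410.0)×181 + (410.0/2)×0.35×€51.75 = €233,877.42.
EOQ at €51.54 = 297.5 < 2000, so use break Q=2000: TC = 4,410×€51.54 + (4,410/2000.0)×181 + (2000.0/2)×0.35×€51.54 = €245,729.51.
EOQ at €50.56 = 300.4 < 7600, so use break Q=7600: TC = 4,410×€50.56 + (4,410/7600.0)×181 + (7600.0/2)×0.35×€50.56 = €290,319.43.
Lowest total cost among the candidates is at Q = 410.0.

TC* ≈ €233,877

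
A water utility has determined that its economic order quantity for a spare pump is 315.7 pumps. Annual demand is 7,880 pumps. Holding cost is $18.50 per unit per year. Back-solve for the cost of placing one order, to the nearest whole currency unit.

Squaring Q* = √(2DS/H) gives Q*² = 2DS/H.
From Q* = √(2DS/H): S = Q*²H / (2D) = 315.7² × 18.5 / (2 × 7,880) = 116.9943.

S ≈ $117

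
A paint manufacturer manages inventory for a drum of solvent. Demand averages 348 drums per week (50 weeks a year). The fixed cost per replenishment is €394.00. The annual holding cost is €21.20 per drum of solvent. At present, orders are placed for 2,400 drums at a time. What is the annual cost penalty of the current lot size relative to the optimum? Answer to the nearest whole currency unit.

Annual demand D = 348 × 50 = 17,400.
EOQ = √(2DS/H) = √(2 × 17,400 × 394 / 21.2) ≈ 804.21.
Cost at Q* = (D/Q*)S + (Q*/2)H = √(2DSH) ≈ €17,049.27.
Cost at Q = 2,400: (17,400/2,400)×394 + (2,400/2)×21.2 = €2,856.50 + €25,440.00 = €28,296.50.
Excess = €28,296.50 − €17,049.27 = €11,247.23.

Extra cost ≈ €11,247 per year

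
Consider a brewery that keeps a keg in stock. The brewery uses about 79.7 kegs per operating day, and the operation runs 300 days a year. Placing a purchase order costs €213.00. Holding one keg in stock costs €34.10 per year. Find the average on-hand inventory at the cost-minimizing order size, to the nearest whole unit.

Average inventory ≈ 273 kegs

Annual demand D = 79.7 × 300 = 23,910.
Q* = √(2DS/H) = √(2 × 23,910 × 213 / 34.1) ≈ 546.53.
Average inventory = Q*/2 ≈ 546.53 / 2 = 273.267.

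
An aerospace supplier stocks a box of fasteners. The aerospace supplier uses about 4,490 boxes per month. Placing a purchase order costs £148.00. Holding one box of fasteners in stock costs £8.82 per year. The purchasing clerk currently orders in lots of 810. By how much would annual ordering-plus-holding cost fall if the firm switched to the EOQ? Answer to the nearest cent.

Annual demand D = 4,490 × 12 = 53,880.
EOQ = √(2DS/H) = √(2 × 53,880 × 148 / 8.82) ≈ 1344.70.
Cost at Q* = (D/Q*)S + (Q*/2)H = √(2DSH) ≈ £11,860.25.
Cost at Q = 810: (53,880/810)×148 + (810/2)×8.82 = £9,844.74 + £3,572.10 = £13,416.84.
Excess = £13,416.84 − £11,860.25 = £1,556.59.

Extra cost ≈ £1,556.59 per year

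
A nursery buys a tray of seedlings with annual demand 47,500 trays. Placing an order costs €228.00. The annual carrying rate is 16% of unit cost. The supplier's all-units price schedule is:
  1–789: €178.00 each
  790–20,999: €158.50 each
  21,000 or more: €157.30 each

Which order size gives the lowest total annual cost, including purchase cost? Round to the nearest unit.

Q* ≈ 924 trays

Holding cost per unit per year at price C is H = 0.16·C.
For each price level, check whether its EOQ is feasible; otherwise the best quantity at that price is the breakpoint.
Tier 1 (€178.00): EOQ = 872.1 exceeds tier's upper bound 789, so this tier is dominated.
EOQ at €158.50 = 924.2 (feasible in tier 2): TC = 47,500×€158.50 + (47,500/924.2)×228 + (924.2/2)×0.16×€158.50 = €7,552,187.10.
EOQ at €157.30 = 927.7 < 21000, so use break Q=21000: TC = 47,500×€157.30 + (47,500/21000.0)×228 + (21000.0/2)×0.16×€157.30 = €7,736,529.71.
Lowest total cost is €7,552,187.10 at Q = 924.2.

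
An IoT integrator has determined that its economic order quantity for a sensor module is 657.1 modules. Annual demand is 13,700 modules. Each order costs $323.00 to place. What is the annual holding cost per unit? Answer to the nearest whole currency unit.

H ≈ $20

Squaring Q* = √(2DS/H) gives Q*² = 2DS/H.
From Q* = √(2DS/H): H = 2DS / Q*² = 2 × 13,700 × 323 / 657.1² = 20.4970.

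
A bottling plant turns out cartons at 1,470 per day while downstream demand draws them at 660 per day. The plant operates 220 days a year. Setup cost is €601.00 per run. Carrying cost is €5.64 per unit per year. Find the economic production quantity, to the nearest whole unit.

Q* ≈ 7,494 cartons

Annual demand D = 660 × 220 = 145,200.
Production build-up factor (1 − d/p) = 1 − 660/1,470 = 0.5510.
Q* = √(2DS / (H(1 − d/p))) = √(2 × 145,200 × 601 / (5.64 × 0.5510)).
= √(174,530,400 / 3.1078) ≈ 7493.973.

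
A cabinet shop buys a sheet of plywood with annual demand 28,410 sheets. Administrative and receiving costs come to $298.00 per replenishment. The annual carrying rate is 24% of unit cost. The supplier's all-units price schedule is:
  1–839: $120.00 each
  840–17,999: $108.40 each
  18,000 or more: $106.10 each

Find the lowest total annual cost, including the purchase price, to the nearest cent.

Holding cost per unit per year at price C is H = 0.24·C.
For each price level, check whether its EOQ is feasible; otherwise the best quantity at that price is the breakpoint.
EOQ at $120.00 = 766.8 (feasible in tier 1): TC = 28,410×$120.00 + (28,410/766.8)×298 + (766.8/2)×0.24×$120.00 = $3,431,282.84.
EOQ at $108.40 = 806.7 < 840, so use break Q=840: TC = 28,410×$108.40 + (28,410/840.0)×298 + (840.0/2)×0.24×$108.40 = $3,100,649.51.
EOQ at $106.10 = 815.4 < 18000, so use break Q=18000: TC = 28,410×$106.10 + (28,410/18000.0)×298 + (18000.0/2)×0.24×$106.10 = $3,243,947.34.
Lowest total cost among the candidates is at Q = 840.0.

TC* ≈ $3,100,649.51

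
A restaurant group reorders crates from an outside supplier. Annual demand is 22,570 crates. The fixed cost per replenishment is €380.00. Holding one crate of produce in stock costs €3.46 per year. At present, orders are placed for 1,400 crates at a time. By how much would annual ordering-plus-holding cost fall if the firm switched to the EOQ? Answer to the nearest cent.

Extra cost ≈ €844.24 per year

EOQ = √(2DS/H) = √(2 × 22,570 × 380 / 3.46) ≈ 2226.56.
Cost at Q* = (D/Q*)S + (Q*/2)H = √(2DSH) ≈ €7,703.90.
Cost at Q = 1,400: (22,570/1,400)×380 + (1,400/2)×3.46 = €6,126.14 + €2,422.00 = €8,548.14.
Excess = €8,548.14 − €7,703.90 = €844.24.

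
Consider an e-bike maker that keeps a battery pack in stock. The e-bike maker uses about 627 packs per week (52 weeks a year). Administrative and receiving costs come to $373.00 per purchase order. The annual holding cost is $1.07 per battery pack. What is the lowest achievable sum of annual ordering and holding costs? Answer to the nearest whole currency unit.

TC* ≈ $5,101

Annual demand D = 627 × 52 = 32,604.
Q* = √(2DS/H) = √(2 × 32,604 × 373 / 1.07) ≈ 4767.74.
At Q*, ordering cost (D/Q*)S equals holding cost (Q*/2)H, each = √(DSH/2).
Minimum total = √(2DSH) = √(2 × 32,604 × 373 × 1.07) ≈ 5101.487.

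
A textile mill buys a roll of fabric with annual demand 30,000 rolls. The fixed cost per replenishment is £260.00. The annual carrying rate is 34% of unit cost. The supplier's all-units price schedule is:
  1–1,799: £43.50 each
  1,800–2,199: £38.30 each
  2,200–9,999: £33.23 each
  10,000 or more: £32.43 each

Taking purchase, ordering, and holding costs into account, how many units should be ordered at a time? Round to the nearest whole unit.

Q* ≈ 2,200 rolls

Holding cost per unit per year at price C is H = 0.34·C.
Evaluate total cost at each tier's feasible EOQ or, if the EOQ is below the tier, at the tier's minimum quantity.
EOQ at £43.50 = 1027.0 (feasible in tier 1): TC = 30,000×£43.50 + (30,000/1027.0)×260 + (1027.0/2)×0.34×£43.50 = £1,320,189.60.
EOQ at £38.30 = 1094.5 < 1800, so use break Q=1800: TC = 30,000×£38.30 + (30,000/1800.0)×260 + (1800.0/2)×0.34×£38.30 = £1,165,053.13.
EOQ at £33.23 = 1175.1 < 2200, so use break Q=2200: TC = 30,000×£33.23 + (30,000/2200.0)×260 + (2200.0/2)×0.34×£33.23 = £1,012,873.47.
EOQ at £32.43 = 1189.5 < 10000, so use break Q=10000: TC = 30,000×£32.43 + (30,000/10000.0)×260 + (10000.0/2)×0.34×£32.43 = £1,028,811.00.
Lowest total cost is £1,012,873.47 at Q = 2200.0.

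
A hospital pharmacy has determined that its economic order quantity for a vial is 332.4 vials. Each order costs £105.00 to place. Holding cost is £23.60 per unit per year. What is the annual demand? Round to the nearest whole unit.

The basic EOQ model gives Q* = √(2DS/H); rearrange for the unknown.
From Q* = √(2DS/H): D = Q*²H / (2S) = 332.4² × 23.6 / (2 × 105) = 12416.944.

D ≈ 12,417 vials per year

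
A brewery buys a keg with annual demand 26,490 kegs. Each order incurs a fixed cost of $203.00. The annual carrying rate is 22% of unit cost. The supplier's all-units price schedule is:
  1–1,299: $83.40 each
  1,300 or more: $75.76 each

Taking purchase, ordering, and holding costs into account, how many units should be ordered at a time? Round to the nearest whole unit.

Holding cost per unit per year at price C is H = 0.22·C.
For each price level, check whether its EOQ is feasible; otherwise the best quantity at that price is the breakpoint.
EOQ at $83.40 = 765.6 (feasible in tier 1): TC = 26,490×$83.40 + (26,490/765.6)×203 + (765.6/2)×0.22×$83.40 = $2,223,313.48.
EOQ at $75.76 = 803.3 < 1300, so use break Q=1300: TC = 26,490×$75.76 + (26,490/1300.0)×203 + (1300.0/2)×0.22×$75.76 = $2,021,852.60.
Lowest total cost is $2,021,852.60 at Q = 1300.0.

Q* ≈ 1,300 kegs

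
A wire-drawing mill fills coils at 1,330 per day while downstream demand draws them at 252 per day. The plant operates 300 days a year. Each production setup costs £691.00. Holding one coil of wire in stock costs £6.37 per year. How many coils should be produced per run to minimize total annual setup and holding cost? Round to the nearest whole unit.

Q* ≈ 4,498 coils

Annual demand D = 252 × 300 = 75,600.
Production build-up factor (1 − d/p) = 1 − 252/1,330 = 0.8105.
Q* = √(2DS / (H(1 − d/p))) = √(2 × 75,600 × 691 / (6.37 × 0.8105)).
= √(104,479,200 / 5.1631) ≈ 4498.437.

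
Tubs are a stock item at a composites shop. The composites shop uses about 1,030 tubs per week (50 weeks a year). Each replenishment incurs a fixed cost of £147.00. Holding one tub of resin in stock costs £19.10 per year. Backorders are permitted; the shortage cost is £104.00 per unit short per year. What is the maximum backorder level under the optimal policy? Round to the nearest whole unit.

Annual demand D = 1,030 × 50 = 51,500.
With planned backorders, Q* = √(2DS/H) · √((H+B)/B).
√(2DS/H) = √(2 × 51,500 × 147 / 19.1) = 890.350.
√((H+B)/B) = √((19.1+104)/104) = 1.0880.
Q* ≈ 968.664.
S* = Q* · H/(H+B) = 968.664 × 19.1/123.1 ≈ 150.296.

S* ≈ 150 tubs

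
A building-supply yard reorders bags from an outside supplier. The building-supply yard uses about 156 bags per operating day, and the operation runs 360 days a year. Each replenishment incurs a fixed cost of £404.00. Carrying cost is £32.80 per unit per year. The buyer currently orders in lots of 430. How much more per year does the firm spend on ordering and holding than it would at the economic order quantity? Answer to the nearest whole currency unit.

Annual demand D = 156 × 360 = 56,160.
EOQ = √(2DS/H) = √(2 × 56,160 × 404 / 32.8) ≈ 1176.20.
Cost at Q* = (D/Q*)S + (Q*/2)H = √(2DSH) ≈ £38,579.46.
Cost at Q = 430: (56,160/430)×404 + (430/2)×32.8 = £52,764.28 + £7,052.00 = £59,816.28.
Excess = £59,816.28 − £38,579.46 = £21,236.82.

Extra cost ≈ £21,237 per year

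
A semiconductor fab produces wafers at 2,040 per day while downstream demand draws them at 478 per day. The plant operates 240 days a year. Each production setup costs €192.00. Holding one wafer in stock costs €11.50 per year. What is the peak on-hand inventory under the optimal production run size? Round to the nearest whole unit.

Annual demand D = 478 × 240 = 114,720.
Production build-up factor (1 − d/p) = 1 − 478/2,040 = 0.7657.
Q* = √(2DS / (H(1 − d/p))) = √(2 × 114,720 × 192 / (11.5 × 0.7657)).
= √(44,052,480 / 8.8054) ≈ 2236.716.
Maximum inventory = Q*(1 − d/p) = 2236.716 × 0.7657 ≈ 1712.623.

I_max ≈ 1,713 wafers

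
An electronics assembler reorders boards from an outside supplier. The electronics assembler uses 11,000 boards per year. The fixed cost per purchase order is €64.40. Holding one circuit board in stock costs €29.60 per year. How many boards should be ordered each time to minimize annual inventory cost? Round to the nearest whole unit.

EOQ = √(2DS / H) = √(2 × 11,000 × 64.4 / 29.6).
= √(1,416,800 / 29.6) = √47,864.8649 ≈ 218.780.

Q* ≈ 219 boards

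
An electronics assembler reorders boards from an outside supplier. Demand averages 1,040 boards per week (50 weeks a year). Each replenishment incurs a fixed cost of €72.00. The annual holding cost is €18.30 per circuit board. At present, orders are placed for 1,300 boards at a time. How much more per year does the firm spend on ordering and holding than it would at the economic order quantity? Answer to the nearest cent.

Extra cost ≈ €3,069.00 per year

Annual demand D = 1,040 × 50 = 52,000.
EOQ = √(2DS/H) = √(2 × 52,000 × 72 / 18.3) ≈ 639.67.
Cost at Q* = (D/Q*)S + (Q*/2)H = √(2DSH) ≈ €11,706.00.
Cost at Q = 1,300: (52,000/1,300)×72 + (1,300/2)×18.3 = €2,880.00 + €11,895.00 = €14,775.00.
Excess = €14,775.00 − €11,706.00 = €3,069.00.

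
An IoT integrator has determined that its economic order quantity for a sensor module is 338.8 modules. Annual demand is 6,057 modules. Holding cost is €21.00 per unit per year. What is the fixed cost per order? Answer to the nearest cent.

Invert the EOQ relation Q*² = 2DS/H.
From Q* = √(2DS/H): S = Q*²H / (2D) = 338.8² × 21 / (2 × 6,057) = 198.9842.

S ≈ €198.98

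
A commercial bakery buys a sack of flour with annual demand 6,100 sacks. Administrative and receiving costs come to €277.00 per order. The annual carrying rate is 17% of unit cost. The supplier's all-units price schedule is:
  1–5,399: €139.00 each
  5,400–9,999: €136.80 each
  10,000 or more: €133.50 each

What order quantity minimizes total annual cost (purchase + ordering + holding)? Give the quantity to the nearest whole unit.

Holding cost per unit per year at price C is H = 0.17·C.
Evaluate total cost at each tier's feasible EOQ or, if the EOQ is below the tier, at the tier's minimum quantity.
EOQ at €139.00 = 378.2 (feasible in tier 1): TC = 6,100×€139.00 + (6,100/378.2)×277 + (378.2/2)×0.17×€139.00 = €856,836.17.
EOQ at €136.80 = 381.2 < 5400, so use break Q=5400: TC = 6,100×€136.80 + (6,100/5400.0)×277 + (5400.0/2)×0.17×€136.80 = €897,584.11.
EOQ at €133.50 = 385.9 < 10000, so use break Q=10000: TC = 6,100×€133.50 + (6,100/10000.0)×277 + (10000.0/2)×0.17×€133.50 = €927,993.97.
Lowest total cost is €856,836.17 at Q = 378.2.

Q* ≈ 378 sacks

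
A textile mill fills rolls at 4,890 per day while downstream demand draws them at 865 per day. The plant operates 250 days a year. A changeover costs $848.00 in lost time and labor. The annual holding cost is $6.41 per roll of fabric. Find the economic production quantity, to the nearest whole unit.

Annual demand D = 865 × 250 = 216,250.
Production build-up factor (1 − d/p) = 1 − 865/4,890 = 0.8231.
Q* = √(2DS / (H(1 − d/p))) = √(2 × 216,250 × 848 / (6.41 × 0.8231)).
= √(366,760,000 / 5.2761) ≈ 8337.454.

Q* ≈ 8,337 rolls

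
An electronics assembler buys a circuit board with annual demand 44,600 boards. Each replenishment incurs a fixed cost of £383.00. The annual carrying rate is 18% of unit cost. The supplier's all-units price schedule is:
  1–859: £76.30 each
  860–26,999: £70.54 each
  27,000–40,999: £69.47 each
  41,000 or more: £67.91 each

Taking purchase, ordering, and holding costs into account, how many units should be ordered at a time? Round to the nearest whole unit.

Q* ≈ 1,640 boards

Holding cost per unit per year at price C is H = 0.18·C.
For each price level, check whether its EOQ is feasible; otherwise the best quantity at that price is the breakpoint.
Tier 1 (£76.30): EOQ = 1577.2 exceeds tier's upper bound 859, so this tier is dominated.
EOQ at £70.54 = 1640.3 (feasible in tier 2): TC = 44,600×£70.54 + (44,600/1640.3)×383 + (1640.3/2)×0.18×£70.54 = £3,166,911.44.
EOQ at £69.47 = 1652.9 < 27000, so use break Q=27000: TC = 44,600×£69.47 + (44,600/27000.0)×383 + (27000.0/2)×0.18×£69.47 = £3,267,806.76.
EOQ at £67.91 = 1671.8 < 41000, so use break Q=41000: TC = 44,600×£67.91 + (44,600/41000.0)×383 + (41000.0/2)×0.18×£67.91 = £3,279,790.53.
Lowest total cost is £3,166,911.44 at Q = 1640.3.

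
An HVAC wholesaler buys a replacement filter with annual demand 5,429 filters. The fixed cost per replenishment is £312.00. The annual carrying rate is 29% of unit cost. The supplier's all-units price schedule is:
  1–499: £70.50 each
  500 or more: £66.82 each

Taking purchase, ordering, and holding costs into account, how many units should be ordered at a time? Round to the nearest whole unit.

Holding cost per unit per year at price C is H = 0.29·C.
Candidates are each tier's EOQ (if it falls in that tier) and each price-break quantity.
EOQ at £70.50 = 407.1 (feasible in tier 1): TC = 5,429×£70.50 + (5,429/407.1)×312 + (407.1/2)×0.29×£70.50 = £391,066.85.
EOQ at £66.82 = 418.1 < 500, so use break Q=500: TC = 5,429×£66.82 + (5,429/500.0)×312 + (500.0/2)×0.29×£66.82 = £370,997.93.
Lowest total cost is £370,997.93 at Q = 500.0.

Q* ≈ 500 filters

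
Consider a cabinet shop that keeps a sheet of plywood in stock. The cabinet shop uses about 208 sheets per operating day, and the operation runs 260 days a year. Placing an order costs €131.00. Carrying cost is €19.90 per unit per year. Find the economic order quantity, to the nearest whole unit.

Annual demand D = 208 × 260 = 54,080.
EOQ = √(2DS / H) = √(2 × 54,080 × 131 / 19.9).
= √(14,168,960 / 19.9) = √712,008.0402 ≈ 843.806.

Q* ≈ 844 sheets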